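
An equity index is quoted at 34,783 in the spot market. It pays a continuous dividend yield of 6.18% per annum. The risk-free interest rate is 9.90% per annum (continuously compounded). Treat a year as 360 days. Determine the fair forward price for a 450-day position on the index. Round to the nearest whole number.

36,439

F = S·e^((r − q)T) = 34783 · e^((0.0990 − 0.0618) × 450/360)
= 34783 · e^0.046500 = 34783 × 1.047598
F = 36,439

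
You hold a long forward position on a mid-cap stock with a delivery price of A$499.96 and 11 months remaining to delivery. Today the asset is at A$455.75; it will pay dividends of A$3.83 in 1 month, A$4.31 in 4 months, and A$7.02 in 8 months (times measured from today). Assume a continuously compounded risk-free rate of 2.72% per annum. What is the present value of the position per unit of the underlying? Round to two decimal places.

-A$46.88

PV(remaining dividends) I = 3.83·e^(−0.0272·1/12) + 4.31·e^(−0.0272·4/12) + 7.02·e^(−0.0272·8/12) = 14.9863
Current forward F = (S − I)·e^(rT) = (455.75 − 14.9863)·e^(0.0272·11/12) = 440.7637 × 1.025247 = 451.8917
Value (long) = (F − K)·e^(−rT) = (451.8917 − 499.96) × 0.975375 = -46.8846
Value = -A$46.88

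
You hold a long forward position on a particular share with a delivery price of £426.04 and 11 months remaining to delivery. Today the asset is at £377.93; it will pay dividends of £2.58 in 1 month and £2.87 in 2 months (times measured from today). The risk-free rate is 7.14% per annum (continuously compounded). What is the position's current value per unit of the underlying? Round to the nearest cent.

-£26.52

PV(remaining dividends) I = 2.58·e^(−0.0714·1/12) + 2.87·e^(−0.0714·2/12) = 5.4007
Current forward F = (S − I)·e^(rT) = (377.93 − 5.4007)·e^(0.0714·11/12) = 372.5293 × 1.067639 = 397.7268
Value (long) = (F − K)·e^(−rT) = (397.7268 − 426.04) × 0.936646 = -26.5194
Value = -£26.52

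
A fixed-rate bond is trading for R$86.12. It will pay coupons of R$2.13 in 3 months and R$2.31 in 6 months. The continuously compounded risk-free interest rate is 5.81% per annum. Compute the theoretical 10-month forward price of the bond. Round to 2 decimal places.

PV(coupons) I = 2.13·e^(−0.0581·3/12) + 2.31·e^(−0.0581·6/12)
I = 2.0993 + 2.2439 = 4.3432
F = (S − I)·e^(rT) = (86.12 − 4.3432) · e^(0.0581·10/12)
= 81.7768 · e^0.048417 = 81.7768 × 1.049608 = R$85.83

R$85.83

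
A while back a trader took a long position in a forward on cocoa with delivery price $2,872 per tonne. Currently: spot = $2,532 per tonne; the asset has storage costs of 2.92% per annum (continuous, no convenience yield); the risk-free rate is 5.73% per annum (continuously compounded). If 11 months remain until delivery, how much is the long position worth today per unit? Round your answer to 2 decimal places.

-$124.35 per tonne

Current fair forward for the remaining 11 months: F = S·e^((r + u)·T), (r + u) = 0.0573 + 0.0292 = 0.0865
F = 2532 · e^(0.0865 × 11/12) = 2532 × 1.08252001 = 2740.9407
Value of long forward = (F − K)·e^(−rT) = (2740.9407 − 2872) · e^(−0.0573·11/12)
= -131.0593 × 0.94883060 = -124.35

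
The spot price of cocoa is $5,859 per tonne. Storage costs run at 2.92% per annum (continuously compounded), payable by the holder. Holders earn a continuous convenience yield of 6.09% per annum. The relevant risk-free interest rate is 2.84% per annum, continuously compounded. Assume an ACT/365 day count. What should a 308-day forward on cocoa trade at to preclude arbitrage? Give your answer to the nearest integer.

Net carry = r + u − y = 0.0284 + 0.0292 − 0.0609 = -0.0033
F = S·e^((r+u−y)T) = 5859 · e^(-0.0033 × 308/365) = 5859 · e^-0.002785
= 5859 × 0.997219 = $5,843 per tonne

$5,843 per tonne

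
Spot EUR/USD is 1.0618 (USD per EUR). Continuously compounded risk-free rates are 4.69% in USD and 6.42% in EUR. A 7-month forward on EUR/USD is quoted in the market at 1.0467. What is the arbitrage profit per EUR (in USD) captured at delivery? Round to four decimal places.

Fair forward: F* = S·e^(carry·T), with carry = (r_USD − r_EUR) = 0.0469 − 0.0642 = -0.0173
F* = 1.0618 · e^(-0.0173 × 7/12) = 1.0618 · e^-0.010092 = 1.0618 × 0.989959 = 1.0511
Market 1.0467 < fair 1.0511: forward underpriced → reverse cash-and-carry (short spot, go long the forward).
At maturity, profit = |F_mkt − F*| = |1.0467 − 1.0511| = 0.0044 per EUR (in USD)

0.0044 per EUR (in USD)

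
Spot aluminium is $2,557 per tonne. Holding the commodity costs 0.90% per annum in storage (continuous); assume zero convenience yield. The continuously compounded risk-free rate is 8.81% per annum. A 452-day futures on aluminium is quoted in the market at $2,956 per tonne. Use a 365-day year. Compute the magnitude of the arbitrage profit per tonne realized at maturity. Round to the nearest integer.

$72 per tonne

Fair futures: F* = S·e^(carry·T), with carry = (r + u) = 0.0881 + 0.0090 = 0.0971
F* = 2557 · e^(0.0971 × 452/365) = 2557 · e^0.120244 = 2557 × 1.127772 = $2883.7130
Market $2956 > fair $2883.7130: forward overpriced → cash-and-carry (buy spot, short the forward).
At maturity, profit = |F_mkt − F*| = |2956 − 2883.7130| = $72 per tonne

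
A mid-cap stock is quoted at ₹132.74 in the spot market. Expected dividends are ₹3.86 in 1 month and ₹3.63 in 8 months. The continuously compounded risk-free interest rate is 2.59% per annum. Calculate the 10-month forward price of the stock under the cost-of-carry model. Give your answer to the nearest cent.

PV(dividends) I = 3.86·e^(−0.0259·1/12) + 3.63·e^(−0.0259·8/12)
I = 3.8517 + 3.5679 = 7.4196
F = (S − I)·e^(rT) = (132.74 − 7.4196) · e^(0.0259·10/12)
= 125.3204 · e^0.021583 = 125.3204 × 1.021818 = ₹128.05

₹128.05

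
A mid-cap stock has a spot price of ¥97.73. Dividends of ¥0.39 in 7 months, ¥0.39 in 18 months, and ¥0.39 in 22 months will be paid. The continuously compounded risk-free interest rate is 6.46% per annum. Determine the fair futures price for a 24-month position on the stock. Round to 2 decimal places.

PV(dividends) I = 0.39·e^(−0.0646·7/12) + 0.39·e^(−0.0646·18/12) + 0.39·e^(−0.0646·22/12)
I = 0.3756 + 0.3540 + 0.3464 = 1.0760
F = (S − I)·e^(rT) = (97.73 − 1.0760) · e^(0.0646·24/12)
= 96.6540 · e^0.129200 = 96.6540 × 1.137918 = ¥109.98

¥109.98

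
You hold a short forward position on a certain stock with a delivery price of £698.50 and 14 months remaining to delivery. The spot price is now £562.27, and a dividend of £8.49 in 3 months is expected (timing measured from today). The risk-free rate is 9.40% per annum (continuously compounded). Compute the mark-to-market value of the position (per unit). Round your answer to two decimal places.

PV(remaining dividends) I = 8.49·e^(−0.0940·3/12) = 8.2928
Current forward F = (S − I)·e^(rT) = (562.27 − 8.2928)·e^(0.0940·14/12) = 553.9772 × 1.115906 = 618.1865
Value (long) = (F − K)·e^(−rT) = (618.1865 − 698.50) × 0.896133 = -71.9716
Short position value = −(long value) = £71.97

£71.97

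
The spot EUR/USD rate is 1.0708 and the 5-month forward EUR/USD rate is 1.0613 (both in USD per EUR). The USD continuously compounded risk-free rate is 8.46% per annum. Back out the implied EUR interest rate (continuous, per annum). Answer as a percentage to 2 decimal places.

10.60%

F = S·e^((r_USD − r_EUR)T) ⇒ r_EUR = r_USD − ln(F/S)/T
ln(1.0613/1.0708) = -0.008911; /(5/12) = -0.021386
r_EUR = 0.0846 + 0.021386 = 0.105986
r_EUR = 10.60%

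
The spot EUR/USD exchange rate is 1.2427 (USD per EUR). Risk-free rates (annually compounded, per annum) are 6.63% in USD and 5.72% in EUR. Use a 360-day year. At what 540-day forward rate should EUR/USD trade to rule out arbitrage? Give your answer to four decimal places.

By covered interest parity, F = S · (1+r_USD)^T / (1+r_EUR)^T
= 1.2427 × 1.101081 / 1.087015 = 1.2427 × 1.012940
F = 1.2588 USD per EUR

1.2588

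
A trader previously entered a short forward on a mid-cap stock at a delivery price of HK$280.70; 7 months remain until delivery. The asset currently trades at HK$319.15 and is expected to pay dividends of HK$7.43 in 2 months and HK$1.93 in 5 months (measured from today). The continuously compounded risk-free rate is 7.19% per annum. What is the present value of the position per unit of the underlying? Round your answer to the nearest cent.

PV(remaining dividends) I = 7.43·e^(−0.0719·2/12) + 1.93·e^(−0.0719·5/12) = 9.2145
Current forward F = (S − I)·e^(rT) = (319.15 − 9.2145)·e^(0.0719·7/12) = 309.9355 × 1.042834 = 323.2113
Value (long) = (F − K)·e^(−rT) = (323.2113 − 280.70) × 0.958926 = 40.7652
Short position value = −(long value) = -HK$40.77

-HK$40.77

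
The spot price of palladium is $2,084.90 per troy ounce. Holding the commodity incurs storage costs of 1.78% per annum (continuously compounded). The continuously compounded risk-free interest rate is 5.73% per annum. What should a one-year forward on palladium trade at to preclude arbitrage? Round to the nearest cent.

Net carry = r + u − y = 0.0573 + 0.0178 − 0.0000 = 0.0751
F = S·e^((r+u−y)T) = 2084.90 · e^(0.0751 × 12/12) = 2084.90 · e^0.07510000
= 2084.90 × 1.07799194 = $2,247.51 per troy ounce

$2,247.51 per troy ounce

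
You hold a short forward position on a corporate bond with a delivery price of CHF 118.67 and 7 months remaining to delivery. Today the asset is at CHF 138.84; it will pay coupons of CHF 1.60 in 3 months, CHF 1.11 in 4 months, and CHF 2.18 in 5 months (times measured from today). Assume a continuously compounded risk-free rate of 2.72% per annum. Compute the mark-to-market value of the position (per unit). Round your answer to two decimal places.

PV(remaining coupons) I = 1.60·e^(−0.0272·3/12) + 1.11·e^(−0.0272·4/12) + 2.18·e^(−0.0272·5/12) = 4.8446
Current forward F = (S − I)·e^(rT) = (138.84 − 4.8446)·e^(0.0272·7/12) = 133.9954 × 1.015993 = 136.1384
Value (long) = (F − K)·e^(−rT) = (136.1384 − 118.67) × 0.984259 = 17.1934
Short position value = −(long value) = -CHF 17.19

-CHF 17.19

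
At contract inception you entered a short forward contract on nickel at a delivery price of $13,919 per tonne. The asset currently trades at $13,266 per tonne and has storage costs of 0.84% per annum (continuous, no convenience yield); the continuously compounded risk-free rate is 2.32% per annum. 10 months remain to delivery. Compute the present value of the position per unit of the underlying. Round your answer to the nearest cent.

Current fair forward for the remaining 10 months: F = S·e^((r + u)·T), (r + u) = 0.0232 + 0.0084 = 0.0316
F = 13266 · e^(0.0316 × 10/12) = 13266 × 1.02668312 = 13619.9783
Value of long forward = (F − K)·e^(−rT) = (13619.9783 − 13919) · e^(−0.0232·10/12)
= -299.0217 × 0.98085236 = -293.30
Short position value = −(long value) = $293.30

$293.30 per tonne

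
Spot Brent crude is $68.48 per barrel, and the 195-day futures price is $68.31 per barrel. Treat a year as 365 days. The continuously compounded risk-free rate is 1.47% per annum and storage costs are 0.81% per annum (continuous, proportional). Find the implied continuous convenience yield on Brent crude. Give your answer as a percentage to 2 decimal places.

F = S·e^((r+u−y)T) ⇒ (r+u−y) = ln(F/S)/T
ln(68.31/68.48) = -0.002486; /T ⇒ -0.004653
y = r + u − ln(F/S)/T = 0.0147 + 0.0081 + 0.004653 = 0.027453
y = 2.75%

2.75%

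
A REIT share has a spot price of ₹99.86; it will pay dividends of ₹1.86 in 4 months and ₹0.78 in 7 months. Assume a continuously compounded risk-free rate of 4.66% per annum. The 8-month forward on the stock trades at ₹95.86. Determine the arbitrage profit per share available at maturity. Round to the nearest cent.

₹4.48 per share

PV(dividends) I = 1.86·e^(−0.0466·4/12) + 0.78·e^(−0.0466·7/12) = 2.5904
Fair forward F* = (S − I)·e^(rT) = (99.86 − 2.5904)·e^0.031067 = 97.2696 × 1.031555 = 100.3389
Market ₹95.86 < fair 100.3389: forward underpriced → reverse cash-and-carry (short the stock, invest proceeds at r, pay the dividends, go long the forward).
Profit at T = |F_mkt − F*| = |95.86 − 100.3389| = ₹4.48 per share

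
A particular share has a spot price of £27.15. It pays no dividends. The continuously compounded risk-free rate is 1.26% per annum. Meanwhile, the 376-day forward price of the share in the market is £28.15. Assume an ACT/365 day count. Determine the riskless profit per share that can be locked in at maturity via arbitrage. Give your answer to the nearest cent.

Fair forward: F* = S·e^(carry·T), with carry = r = 0.0126
F* = 27.15 · e^(0.0126 × 376/365) = 27.15 · e^0.012980 = 27.15 × 1.013065 = £27.5047
Market £28.15 > fair £27.5047: forward overpriced → cash-and-carry (buy spot, short the forward).
At maturity, profit = |F_mkt − F*| = |28.15 − 27.5047| = £0.65 per share

£0.65 per share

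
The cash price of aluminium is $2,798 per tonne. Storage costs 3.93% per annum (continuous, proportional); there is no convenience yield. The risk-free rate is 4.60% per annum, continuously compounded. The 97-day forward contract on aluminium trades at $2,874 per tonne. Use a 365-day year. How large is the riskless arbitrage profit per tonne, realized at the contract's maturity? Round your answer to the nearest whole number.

Fair forward: F* = S·e^(carry·T), with carry = (r + u) = 0.0460 + 0.0393 = 0.0853
F* = 2798 · e^(0.0853 × 97/365) = 2798 · e^0.022669 = 2798 × 1.022928 = $2862.1525
Market $2874 > fair $2862.1525: forward overpriced → cash-and-carry (buy spot, short the forward).
At maturity, profit = |F_mkt − F*| = |2874 − 2862.1525| = $12 per tonne

$12 per tonne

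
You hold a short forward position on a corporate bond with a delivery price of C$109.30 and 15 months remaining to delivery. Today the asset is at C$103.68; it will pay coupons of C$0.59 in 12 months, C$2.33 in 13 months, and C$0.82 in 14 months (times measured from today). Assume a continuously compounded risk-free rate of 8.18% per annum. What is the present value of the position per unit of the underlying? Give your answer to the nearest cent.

-C$1.58

PV(remaining coupons) I = 0.59·e^(−0.0818·12/12) + 2.33·e^(−0.0818·13/12) + 0.82·e^(−0.0818·14/12) = 3.4214
Current forward F = (S − I)·e^(rT) = (103.68 − 3.4214)·e^(0.0818·15/12) = 100.2586 × 1.107660 = 111.0524
Value (long) = (F − K)·e^(−rT) = (111.0524 − 109.30) × 0.902804 = 1.5821
Short position value = −(long value) = -C$1.58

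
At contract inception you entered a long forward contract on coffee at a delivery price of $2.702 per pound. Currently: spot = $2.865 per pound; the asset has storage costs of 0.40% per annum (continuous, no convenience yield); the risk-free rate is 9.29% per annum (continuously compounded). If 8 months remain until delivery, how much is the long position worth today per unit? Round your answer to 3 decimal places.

$0.333 per pound

Current fair forward for the remaining 8 months: F = S·e^((r + u)·T), (r + u) = 0.0929 + 0.0040 = 0.0969
F = 2.865 · e^(0.0969 × 8/12) = 2.865 × 1.066732 = 3.0562
Value of long forward = (F − K)·e^(−rT) = (3.0562 − 2.702) · e^(−0.0929·8/12)
= 0.3542 × 0.939946 = 0.333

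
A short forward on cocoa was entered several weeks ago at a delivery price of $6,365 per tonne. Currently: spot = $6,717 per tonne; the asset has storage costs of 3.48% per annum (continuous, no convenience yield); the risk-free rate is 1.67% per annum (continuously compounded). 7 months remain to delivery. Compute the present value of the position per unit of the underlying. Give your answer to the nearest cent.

-$551.45 per tonne

Current fair forward for the remaining 7 months: F = S·e^((r + u)·T), (r + u) = 0.0167 + 0.0348 = 0.0515
F = 6717 · e^(0.0515 × 7/12) = 6717 × 1.03049747 = 6921.8515
Value of long forward = (F − K)·e^(−rT) = (6921.8515 − 6365) · e^(−0.0167·7/12)
= 556.8515 × 0.99030563 = 551.45
Short position value = −(long value) = -$551.45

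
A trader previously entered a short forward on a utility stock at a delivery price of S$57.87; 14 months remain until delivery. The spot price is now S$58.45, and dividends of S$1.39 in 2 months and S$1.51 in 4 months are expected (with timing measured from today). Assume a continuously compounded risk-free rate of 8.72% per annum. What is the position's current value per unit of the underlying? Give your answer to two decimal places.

-S$3.34

PV(remaining dividends) I = 1.39·e^(−0.0872·2/12) + 1.51·e^(−0.0872·4/12) = 2.8367
Current forward F = (S − I)·e^(rT) = (58.45 − 2.8367)·e^(0.0872·14/12) = 55.6133 × 1.107088 = 61.5688
Value (long) = (F − K)·e^(−rT) = (61.5688 − 57.87) × 0.903270 = 3.3410
Short position value = −(long value) = -S$3.34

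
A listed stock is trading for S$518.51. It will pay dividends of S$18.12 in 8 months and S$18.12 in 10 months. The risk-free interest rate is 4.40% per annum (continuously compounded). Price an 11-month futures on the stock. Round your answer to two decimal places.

PV(dividends) I = 18.12·e^(−0.0440·8/12) + 18.12·e^(−0.0440·10/12)
I = 17.5962 + 17.4676 = 35.0638
F = (S − I)·e^(rT) = (518.51 − 35.0638) · e^(0.0440·11/12)
= 483.4462 · e^0.040333 = 483.4462 × 1.041157 = S$503.34

S$503.34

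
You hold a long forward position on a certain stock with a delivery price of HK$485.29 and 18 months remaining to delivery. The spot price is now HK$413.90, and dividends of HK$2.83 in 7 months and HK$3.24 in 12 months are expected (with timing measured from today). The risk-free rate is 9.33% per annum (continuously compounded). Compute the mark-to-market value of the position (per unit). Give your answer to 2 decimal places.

PV(remaining dividends) I = 2.83·e^(−0.0933·7/12) + 3.24·e^(−0.0933·12/12) = 5.6315
Current forward F = (S − I)·e^(rT) = (413.90 − 5.6315)·e^(0.0933·18/12) = 408.2685 × 1.150216 = 469.5970
Value (long) = (F − K)·e^(−rT) = (469.5970 − 485.29) × 0.869402 = -13.6435
Value = -HK$13.64

-HK$13.64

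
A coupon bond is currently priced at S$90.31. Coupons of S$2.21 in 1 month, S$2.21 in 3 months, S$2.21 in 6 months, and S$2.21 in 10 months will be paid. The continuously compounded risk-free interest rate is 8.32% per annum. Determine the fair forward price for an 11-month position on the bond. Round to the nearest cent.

PV(coupons) I = 2.21·e^(−0.0832·1/12) + 2.21·e^(−0.0832·3/12) + 2.21·e^(−0.0832·6/12) + 2.21·e^(−0.0832·10/12)
I = 2.1947 + 2.1645 + 2.1200 + 2.0620 = 8.5412
F = (S − I)·e^(rT) = (90.31 − 8.5412) · e^(0.0832·11/12)
= 81.7688 · e^0.076267 = 81.7688 × 1.079251 = S$88.25

S$88.25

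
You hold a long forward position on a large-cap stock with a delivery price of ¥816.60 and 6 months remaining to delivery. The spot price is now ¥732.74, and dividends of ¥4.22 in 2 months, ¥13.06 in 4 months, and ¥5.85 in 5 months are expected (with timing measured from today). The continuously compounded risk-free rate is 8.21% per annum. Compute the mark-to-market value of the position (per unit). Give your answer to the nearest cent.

PV(remaining dividends) I = 4.22·e^(−0.0821·2/12) + 13.06·e^(−0.0821·4/12) + 5.85·e^(−0.0821·5/12) = 22.5234
Current forward F = (S − I)·e^(rT) = (732.74 − 22.5234)·e^(0.0821·6/12) = 710.2166 × 1.041904 = 739.9775
Value (long) = (F − K)·e^(−rT) = (739.9775 − 816.60) × 0.959781 = -73.5408
Value = -¥73.54

-¥73.54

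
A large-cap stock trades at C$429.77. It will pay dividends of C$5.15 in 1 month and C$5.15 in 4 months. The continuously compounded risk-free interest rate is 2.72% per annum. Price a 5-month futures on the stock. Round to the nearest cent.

C$424.31

PV(dividends) I = 5.15·e^(−0.0272·1/12) + 5.15·e^(−0.0272·4/12)
I = 5.1383 + 5.1035 = 10.2418
F = (S − I)·e^(rT) = (429.77 − 10.2418) · e^(0.0272·5/12)
= 419.5282 · e^0.011333 = 419.5282 × 1.011397 = C$424.31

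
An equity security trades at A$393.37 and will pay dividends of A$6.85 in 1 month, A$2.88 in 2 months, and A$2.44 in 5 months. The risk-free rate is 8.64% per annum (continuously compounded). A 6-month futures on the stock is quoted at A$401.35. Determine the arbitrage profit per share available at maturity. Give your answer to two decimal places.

PV(dividends) I = 6.85·e^(−0.0864·1/12) + 2.88·e^(−0.0864·2/12) + 2.44·e^(−0.0864·5/12) = 11.9934
Fair futures F* = (S − I)·e^(rT) = (393.37 − 11.9934)·e^0.043200 = 381.3766 × 1.044147 = 398.2132
Market A$401.35 > fair 398.2132: forward overpriced → cash-and-carry (borrow at r, buy the stock and collect the dividends, short the forward).
Profit at T = |F_mkt − F*| = |401.35 − 398.2132| = A$3.14 per share

A$3.14 per share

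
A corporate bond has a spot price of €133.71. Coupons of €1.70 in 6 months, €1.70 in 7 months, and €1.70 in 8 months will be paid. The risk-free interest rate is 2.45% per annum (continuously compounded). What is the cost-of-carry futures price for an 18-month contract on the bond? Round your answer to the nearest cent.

€133.50

PV(coupons) I = 1.70·e^(−0.0245·6/12) + 1.70·e^(−0.0245·7/12) + 1.70·e^(−0.0245·8/12)
I = 1.6793 + 1.6759 + 1.6725 = 5.0277
F = (S − I)·e^(rT) = (133.71 − 5.0277) · e^(0.0245·18/12)
= 128.6823 · e^0.036750 = 128.6823 × 1.037434 = €133.50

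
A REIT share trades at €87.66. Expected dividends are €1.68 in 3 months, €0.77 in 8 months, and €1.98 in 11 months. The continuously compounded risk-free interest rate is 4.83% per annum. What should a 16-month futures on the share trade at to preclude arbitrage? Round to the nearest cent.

PV(dividends) I = 1.68·e^(−0.0483·3/12) + 0.77·e^(−0.0483·8/12) + 1.98·e^(−0.0483·11/12)
I = 1.6598 + 0.7456 + 1.8942 = 4.2996
F = (S − I)·e^(rT) = (87.66 − 4.2996) · e^(0.0483·16/12)
= 83.3604 · e^0.064400 = 83.3604 × 1.066519 = €88.91

€88.91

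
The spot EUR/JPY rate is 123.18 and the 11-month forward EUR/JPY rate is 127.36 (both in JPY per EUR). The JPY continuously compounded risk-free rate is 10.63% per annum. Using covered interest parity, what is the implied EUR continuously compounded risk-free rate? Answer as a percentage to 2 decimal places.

F = S·e^((r_JPY − r_EUR)T) ⇒ r_EUR = r_JPY − ln(F/S)/T
ln(127.36/123.18) = 0.033371; /(11/12) = 0.036405
r_EUR = 0.1063 − 0.036405 = 0.069895
r_EUR = 6.99%

6.99%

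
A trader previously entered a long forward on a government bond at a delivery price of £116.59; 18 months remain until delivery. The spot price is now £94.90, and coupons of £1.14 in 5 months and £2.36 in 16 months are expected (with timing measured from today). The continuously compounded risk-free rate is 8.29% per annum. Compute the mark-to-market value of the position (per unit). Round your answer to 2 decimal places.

PV(remaining coupons) I = 1.14·e^(−0.0829·5/12) + 2.36·e^(−0.0829·16/12) = 3.2143
Current forward F = (S − I)·e^(rT) = (94.90 − 3.2143)·e^(0.0829·18/12) = 91.6857 × 1.132412 = 103.8260
Value (long) = (F − K)·e^(−rT) = (103.8260 − 116.59) × 0.883071 = -11.2715
Value = -£11.27

-£11.27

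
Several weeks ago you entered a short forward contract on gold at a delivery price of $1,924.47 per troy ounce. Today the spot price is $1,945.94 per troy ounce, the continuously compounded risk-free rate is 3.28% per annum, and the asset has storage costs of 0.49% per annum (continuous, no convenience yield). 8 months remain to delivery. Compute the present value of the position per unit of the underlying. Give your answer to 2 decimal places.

Current fair forward for the remaining 8 months: F = S·e^((r + u)·T), (r + u) = 0.0328 + 0.0049 = 0.0377
F = 1945.94 · e^(0.0377 × 8/12) = 1945.94 × 1.02545184 = 1995.4678
Value of long forward = (F − K)·e^(−rT) = (1995.4678 − 1924.47) · e^(−0.0328·8/12)
= 70.9978 × 0.97837068 = 69.46
Short position value = −(long value) = -$69.46

-$69.46 per troy ounce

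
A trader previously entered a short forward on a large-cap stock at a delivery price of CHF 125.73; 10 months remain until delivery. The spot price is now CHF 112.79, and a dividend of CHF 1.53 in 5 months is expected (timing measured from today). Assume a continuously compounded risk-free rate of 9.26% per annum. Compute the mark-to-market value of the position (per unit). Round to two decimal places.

PV(remaining dividends) I = 1.53·e^(−0.0926·5/12) = 1.4721
Current forward F = (S − I)·e^(rT) = (112.79 − 1.4721)·e^(0.0926·10/12) = 111.3179 × 1.080222 = 120.2480
Value (long) = (F − K)·e^(−rT) = (120.2480 − 125.73) × 0.925736 = -5.0749
Short position value = −(long value) = CHF 5.07

CHF 5.07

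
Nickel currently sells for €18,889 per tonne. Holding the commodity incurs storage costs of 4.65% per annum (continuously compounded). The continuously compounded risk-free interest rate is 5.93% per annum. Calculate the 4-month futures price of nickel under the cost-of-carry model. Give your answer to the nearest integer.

€19,567 per tonne

Net carry = r + u − y = 0.0593 + 0.0465 − 0.0000 = 0.1058
F = S·e^((r+u−y)T) = 18889 · e^(0.1058 × 4/12) = 18889 · e^0.035267
= 18889 × 1.035896 = €19,567 per tonne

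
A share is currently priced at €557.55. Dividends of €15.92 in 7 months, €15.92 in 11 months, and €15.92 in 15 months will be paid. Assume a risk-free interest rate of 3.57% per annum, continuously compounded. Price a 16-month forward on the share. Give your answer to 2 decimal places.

€536.25

PV(dividends) I = 15.92·e^(−0.0357·7/12) + 15.92·e^(−0.0357·11/12) + 15.92·e^(−0.0357·15/12)
I = 15.5919 + 15.4075 + 15.2252 = 46.2246
F = (S − I)·e^(rT) = (557.55 − 46.2246) · e^(0.0357·16/12)
= 511.3254 · e^0.047600 = 511.3254 × 1.048751 = €536.25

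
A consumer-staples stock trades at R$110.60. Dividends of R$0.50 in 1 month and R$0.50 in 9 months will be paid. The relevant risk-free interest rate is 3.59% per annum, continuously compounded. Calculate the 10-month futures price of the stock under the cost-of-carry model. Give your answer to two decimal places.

PV(dividends) I = 0.50·e^(−0.0359·1/12) + 0.50·e^(−0.0359·9/12)
I = 0.4985 + 0.4867 = 0.9852
F = (S − I)·e^(rT) = (110.60 − 0.9852) · e^(0.0359·10/12)
= 109.6148 · e^0.029917 = 109.6148 × 1.030369 = R$112.94

R$112.94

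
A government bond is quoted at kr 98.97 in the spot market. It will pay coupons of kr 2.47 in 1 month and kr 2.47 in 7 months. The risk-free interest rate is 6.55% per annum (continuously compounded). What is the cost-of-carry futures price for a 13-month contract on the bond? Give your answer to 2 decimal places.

PV(coupons) I = 2.47·e^(−0.0655·1/12) + 2.47·e^(−0.0655·7/12)
I = 2.4566 + 2.3774 = 4.8340
F = (S − I)·e^(rT) = (98.97 − 4.8340) · e^(0.0655·13/12)
= 94.1360 · e^0.070958 = 94.1360 × 1.073536 = kr 101.06

kr 101.06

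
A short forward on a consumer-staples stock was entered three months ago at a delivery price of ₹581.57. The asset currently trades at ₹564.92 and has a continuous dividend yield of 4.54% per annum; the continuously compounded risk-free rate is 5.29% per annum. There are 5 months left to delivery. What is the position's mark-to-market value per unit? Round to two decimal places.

₹14.56

Current fair forward for the remaining 5 months: F = S·e^((r − q)·T), (r − q) = 0.0529 − 0.0454 = 0.0075
F = 564.92 · e^(0.0075 × 5/12) = 564.92 × 1.003130 = 566.6882
Value of long forward = (F − K)·e^(−rT) = (566.6882 − 581.57) · e^(−0.0529·5/12)
= -14.8818 × 0.978199 = -14.56
Short position value = −(long value) = ₹14.56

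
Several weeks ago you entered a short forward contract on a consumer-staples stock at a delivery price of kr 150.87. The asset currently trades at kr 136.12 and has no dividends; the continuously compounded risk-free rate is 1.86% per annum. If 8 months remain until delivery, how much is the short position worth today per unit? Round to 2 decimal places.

kr 12.89

Current fair forward for the remaining 8 months: F = S·e^(r·T), r = 0.0186
F = 136.12 · e^(0.0186 × 8/12) = 136.12 × 1.012477 = 137.8184
Value of long forward = (F − K)·e^(−rT) = (137.8184 − 150.87) · e^(−0.0186·8/12)
= -13.0516 × 0.987677 = -12.89
Short position value = −(long value) = kr 12.89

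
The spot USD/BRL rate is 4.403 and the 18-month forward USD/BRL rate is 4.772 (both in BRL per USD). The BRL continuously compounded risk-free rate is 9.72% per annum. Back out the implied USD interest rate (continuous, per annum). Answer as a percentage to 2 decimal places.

4.35%

F = S·e^((r_BRL − r_USD)T) ⇒ r_USD = r_BRL − ln(F/S)/T
ln(4.772/4.403) = 0.080479; /(18/12) = 0.053653
r_USD = 0.0972 − 0.053653 = 0.043547
r_USD = 4.35%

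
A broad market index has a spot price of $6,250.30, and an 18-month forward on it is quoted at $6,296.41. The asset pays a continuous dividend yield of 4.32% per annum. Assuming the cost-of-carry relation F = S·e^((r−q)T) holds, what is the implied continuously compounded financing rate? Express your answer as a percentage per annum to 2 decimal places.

From F = S·e^((r−q)T): (r − q) = ln(F/S)/T
ln(6296.41/6250.30) = ln(1.007377) = 0.007350
(r − q) = 0.007350 / (18/12) = 0.004900
r = ln(F/S)/T + q = 0.004900 + 0.0432 = 0.048100
r = 4.81%

4.81%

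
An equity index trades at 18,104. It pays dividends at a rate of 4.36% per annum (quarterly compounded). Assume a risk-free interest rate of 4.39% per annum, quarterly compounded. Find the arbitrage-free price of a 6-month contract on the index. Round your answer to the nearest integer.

18,107

F = S · (1+r/4)^(4T) / (1+q/4)^(4T)
= 18104 × 1.022070 / 1.021919 = 18104 × 1.000148
F = 18,107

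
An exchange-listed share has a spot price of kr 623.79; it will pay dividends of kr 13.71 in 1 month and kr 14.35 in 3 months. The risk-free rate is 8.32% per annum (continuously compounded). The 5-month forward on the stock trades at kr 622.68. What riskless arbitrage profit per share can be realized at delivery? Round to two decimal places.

kr 5.53 per share

PV(dividends) I = 13.71·e^(−0.0832·1/12) + 14.35·e^(−0.0832·3/12) = 27.6699
Fair forward F* = (S − I)·e^(rT) = (623.79 − 27.6699)·e^0.034667 = 596.1201 × 1.035275 = 617.1482
Market kr 622.68 > fair 617.1482: forward overpriced → cash-and-carry (borrow at r, buy the stock and collect the dividends, short the forward).
Profit at T = |F_mkt − F*| = |622.68 − 617.1482| = kr 5.53 per share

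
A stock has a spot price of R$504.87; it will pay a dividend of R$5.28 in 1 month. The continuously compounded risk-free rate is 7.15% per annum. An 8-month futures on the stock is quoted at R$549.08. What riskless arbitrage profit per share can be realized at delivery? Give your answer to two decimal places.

R$25.07 per share

PV(dividends) I = 5.28·e^(−0.0715·1/12) = 5.2486
Fair futures F* = (S − I)·e^(rT) = (504.87 − 5.2486)·e^0.047667 = 499.6214 × 1.048821 = 524.0134
Market R$549.08 > fair 524.0134: forward overpriced → cash-and-carry (borrow at r, buy the stock and collect the dividends, short the forward).
Profit at T = |F_mkt − F*| = |549.08 − 524.0134| = R$25.07 per share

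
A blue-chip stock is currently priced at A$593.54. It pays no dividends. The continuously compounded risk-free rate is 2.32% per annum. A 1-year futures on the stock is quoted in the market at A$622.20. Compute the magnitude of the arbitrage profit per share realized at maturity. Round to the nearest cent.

A$14.73 per share

Fair futures: F* = S·e^(carry·T), with carry = r = 0.0232
F* = 593.54 · e^(0.0232 × 1) = 593.54 · e^0.023200 = 593.54 × 1.023471 = A$607.4710
Market A$622.20 > fair A$607.4710: forward overpriced → cash-and-carry (buy spot, short the forward).
At maturity, profit = |F_mkt − F*| = |622.20 − 607.4710| = A$14.73 per share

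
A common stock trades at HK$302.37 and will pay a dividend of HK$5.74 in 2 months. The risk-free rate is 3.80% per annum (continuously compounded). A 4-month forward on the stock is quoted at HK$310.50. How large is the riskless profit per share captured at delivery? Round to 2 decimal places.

PV(dividends) I = 5.74·e^(−0.0380·2/12) = 5.7038
Fair forward F* = (S − I)·e^(rT) = (302.37 − 5.7038)·e^0.012667 = 296.6662 × 1.012748 = 300.4481
Market HK$310.50 > fair 300.4481: forward overpriced → cash-and-carry (borrow at r, buy the stock and collect the dividends, short the forward).
Profit at T = |F_mkt − F*| = |310.50 − 300.4481| = HK$10.05 per share

HK$10.05 per share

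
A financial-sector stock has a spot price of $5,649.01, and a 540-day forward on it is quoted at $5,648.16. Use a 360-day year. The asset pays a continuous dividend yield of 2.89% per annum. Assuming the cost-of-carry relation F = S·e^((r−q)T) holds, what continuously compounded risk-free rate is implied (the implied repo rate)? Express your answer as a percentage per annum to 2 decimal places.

2.88%

From F = S·e^((r−q)T): (r − q) = ln(F/S)/T
ln(5648.16/5649.01) = ln(0.999850) = -0.000150
(r − q) = -0.000150 / (540/360) = -0.000100
r = ln(F/S)/T + q = -0.000100 + 0.0289 = 0.028800
r = 2.88%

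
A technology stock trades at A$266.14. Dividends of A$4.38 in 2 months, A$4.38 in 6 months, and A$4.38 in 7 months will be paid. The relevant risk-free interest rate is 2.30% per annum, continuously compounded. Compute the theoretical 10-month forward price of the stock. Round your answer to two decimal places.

A$258.02

PV(dividends) I = 4.38·e^(−0.0230·2/12) + 4.38·e^(−0.0230·6/12) + 4.38·e^(−0.0230·7/12)
I = 4.3632 + 4.3299 + 4.3216 = 13.0147
F = (S − I)·e^(rT) = (266.14 − 13.0147) · e^(0.0230·10/12)
= 253.1253 · e^0.019167 = 253.1253 × 1.019352 = A$258.02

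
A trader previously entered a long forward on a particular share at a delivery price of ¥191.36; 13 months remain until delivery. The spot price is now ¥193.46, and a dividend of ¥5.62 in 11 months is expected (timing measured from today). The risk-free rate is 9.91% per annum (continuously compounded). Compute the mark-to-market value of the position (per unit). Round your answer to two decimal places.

PV(remaining dividends) I = 5.62·e^(−0.0991·11/12) = 5.1320
Current forward F = (S − I)·e^(rT) = (193.46 − 5.1320)·e^(0.0991·13/12) = 188.3280 × 1.113333 = 209.6718
Value (long) = (F − K)·e^(−rT) = (209.6718 − 191.36) × 0.898204 = 16.4477
Value = ¥16.45

¥16.45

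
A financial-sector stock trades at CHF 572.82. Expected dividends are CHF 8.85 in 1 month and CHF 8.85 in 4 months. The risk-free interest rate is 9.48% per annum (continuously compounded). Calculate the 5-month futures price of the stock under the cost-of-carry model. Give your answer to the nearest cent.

CHF 577.84

PV(dividends) I = 8.85·e^(−0.0948·1/12) + 8.85·e^(−0.0948·4/12)
I = 8.7804 + 8.5747 = 17.3551
F = (S − I)·e^(rT) = (572.82 − 17.3551) · e^(0.0948·5/12)
= 555.4649 · e^0.039500 = 555.4649 × 1.040290 = CHF 577.84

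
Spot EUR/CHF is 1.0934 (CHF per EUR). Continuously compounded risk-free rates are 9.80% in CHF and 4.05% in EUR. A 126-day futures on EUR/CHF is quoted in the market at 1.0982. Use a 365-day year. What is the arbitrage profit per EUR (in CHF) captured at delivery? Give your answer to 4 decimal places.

0.0171 per EUR (in CHF)

Fair futures: F* = S·e^(carry·T), with carry = (r_CHF − r_EUR) = 0.0980 − 0.0405 = 0.0575
F* = 1.0934 · e^(0.0575 × 126/365) = 1.0934 · e^0.019849 = 1.0934 × 1.020047 = 1.1153
Market 1.0982 < fair 1.1153: forward underpriced → reverse cash-and-carry (short spot, go long the forward).
At maturity, profit = |F_mkt − F*| = |1.0982 − 1.1153| = 0.0171 per EUR (in CHF)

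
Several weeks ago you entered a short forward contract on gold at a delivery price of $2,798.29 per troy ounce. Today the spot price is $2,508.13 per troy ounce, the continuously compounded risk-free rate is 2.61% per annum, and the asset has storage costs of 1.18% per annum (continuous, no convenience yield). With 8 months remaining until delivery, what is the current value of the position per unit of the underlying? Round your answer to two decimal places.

Current fair forward for the remaining 8 months: F = S·e^((r + u)·T), (r + u) = 0.0261 + 0.0118 = 0.0379
F = 2508.13 · e^(0.0379 × 8/12) = 2508.13 × 1.02558857 = 2572.3095
Value of long forward = (F − K)·e^(−rT) = (2572.3095 − 2798.29) · e^(−0.0261·8/12)
= -225.9805 × 0.98275051 = -222.08
Short position value = −(long value) = $222.08

$222.08 per troy ounce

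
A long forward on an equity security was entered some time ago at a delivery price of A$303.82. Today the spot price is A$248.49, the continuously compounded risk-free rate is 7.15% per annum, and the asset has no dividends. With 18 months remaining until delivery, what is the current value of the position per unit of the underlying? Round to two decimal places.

-A$24.43

Current fair forward for the remaining 18 months: F = S·e^(r·T), r = 0.0715
F = 248.49 · e^(0.0715 × 18/12) = 248.49 × 1.113213 = 276.6223
Value of long forward = (F − K)·e^(−rT) = (276.6223 − 303.82) · e^(−0.0715·18/12)
= -27.1977 × 0.898301 = -24.43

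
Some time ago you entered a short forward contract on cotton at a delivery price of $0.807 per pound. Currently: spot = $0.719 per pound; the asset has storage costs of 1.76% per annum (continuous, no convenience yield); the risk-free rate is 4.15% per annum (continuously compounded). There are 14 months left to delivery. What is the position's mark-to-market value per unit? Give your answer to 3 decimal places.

$0.035 per pound

Current fair forward for the remaining 14 months: F = S·e^((r + u)·T), (r + u) = 0.0415 + 0.0176 = 0.0591
F = 0.719 · e^(0.0591 × 14/12) = 0.719 × 1.071383 = 0.7703
Value of long forward = (F − K)·e^(−rT) = (0.7703 − 0.807) · e^(−0.0415·14/12)
= -0.0367 × 0.952737 = -0.035
Short position value = −(long value) = $0.035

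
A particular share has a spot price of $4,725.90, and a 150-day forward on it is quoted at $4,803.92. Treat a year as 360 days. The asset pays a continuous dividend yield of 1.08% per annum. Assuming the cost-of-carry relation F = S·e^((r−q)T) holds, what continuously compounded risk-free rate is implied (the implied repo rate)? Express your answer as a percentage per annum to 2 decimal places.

5.01%

From F = S·e^((r−q)T): (r − q) = ln(F/S)/T
ln(4803.92/4725.90) = ln(1.016509) = 0.016374
(r − q) = 0.016374 / (150/360) = 0.039298
r = ln(F/S)/T + q = 0.039298 + 0.0108 = 0.050098
r = 5.01%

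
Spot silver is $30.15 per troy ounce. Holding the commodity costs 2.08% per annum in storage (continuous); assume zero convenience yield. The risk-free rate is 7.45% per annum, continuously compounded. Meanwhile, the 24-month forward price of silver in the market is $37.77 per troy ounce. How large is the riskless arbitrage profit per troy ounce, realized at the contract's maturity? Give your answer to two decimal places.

$1.29 per troy ounce

Fair forward: F* = S·e^(carry·T), with carry = (r + u) = 0.0745 + 0.0208 = 0.0953
F* = 30.15 · e^(0.0953 × 24/12) = 30.15 · e^0.190600 = 30.15 × 1.209975 = $36.4807
Market $37.77 > fair $36.4807: forward overpriced → cash-and-carry (buy spot, short the forward).
At maturity, profit = |F_mkt − F*| = |37.77 − 36.4807| = $1.29 per troy ounce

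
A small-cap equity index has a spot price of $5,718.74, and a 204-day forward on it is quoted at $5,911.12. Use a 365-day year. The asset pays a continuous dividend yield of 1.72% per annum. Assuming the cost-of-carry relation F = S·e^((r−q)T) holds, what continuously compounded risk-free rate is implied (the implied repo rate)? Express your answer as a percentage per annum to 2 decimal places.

From F = S·e^((r−q)T): (r − q) = ln(F/S)/T
ln(5911.12/5718.74) = ln(1.033640) = 0.033087
(r − q) = 0.033087 / (204/365) = 0.059200
r = ln(F/S)/T + q = 0.059200 + 0.0172 = 0.076400
r = 7.64%

7.64%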